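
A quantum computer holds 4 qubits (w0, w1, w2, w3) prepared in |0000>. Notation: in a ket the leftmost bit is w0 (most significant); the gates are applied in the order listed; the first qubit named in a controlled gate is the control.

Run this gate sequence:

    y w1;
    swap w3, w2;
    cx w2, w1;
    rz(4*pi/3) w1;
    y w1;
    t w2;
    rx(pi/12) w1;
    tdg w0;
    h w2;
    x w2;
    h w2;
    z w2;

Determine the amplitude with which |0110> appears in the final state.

The amplitude on |0110> is 0. Key observation: steps 9-12 multiply out to the identity, so the circuit reduces to the remaining gates.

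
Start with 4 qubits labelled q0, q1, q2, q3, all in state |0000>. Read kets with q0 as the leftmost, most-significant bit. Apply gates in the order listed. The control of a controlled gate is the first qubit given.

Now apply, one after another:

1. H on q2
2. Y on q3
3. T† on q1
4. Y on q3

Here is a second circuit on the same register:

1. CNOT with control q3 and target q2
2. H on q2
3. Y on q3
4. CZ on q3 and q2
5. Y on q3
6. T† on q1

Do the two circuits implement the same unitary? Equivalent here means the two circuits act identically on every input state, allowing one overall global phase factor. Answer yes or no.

No: there is an input state on which the two circuits produce genuinely different outputs (not merely differing by a phase).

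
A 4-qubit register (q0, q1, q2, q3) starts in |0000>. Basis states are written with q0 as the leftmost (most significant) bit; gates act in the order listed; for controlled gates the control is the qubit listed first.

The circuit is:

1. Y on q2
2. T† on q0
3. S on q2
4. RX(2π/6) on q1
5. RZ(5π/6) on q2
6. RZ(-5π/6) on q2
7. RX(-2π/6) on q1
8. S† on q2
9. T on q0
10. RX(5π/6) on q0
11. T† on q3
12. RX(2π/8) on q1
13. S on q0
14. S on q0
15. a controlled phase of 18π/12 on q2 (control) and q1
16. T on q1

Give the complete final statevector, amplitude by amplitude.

After the circuit, the state carries amplitude -sqrt(2)*I*sqrt(sqrt(2) + 2)/8 + sqrt(6)*I*sqrt(sqrt(2) + 2)/8 on |0010>, sqrt(2 - sqrt(2))*(-sqrt(6) + sqrt(2))*exp(3*I*pi/4)/8 on |0110>, sqrt(sqrt(2) + 2)*(-sqrt(6) - sqrt(2))/8 on |1010>, sqrt(2 - sqrt(2))*(sqrt(2) + sqrt(6))*exp(I*pi/4)/8 on |1110>, and 0 on every other basis state. Key observation: the block from step 2 through step 9 cancels to the identity and can be dropped.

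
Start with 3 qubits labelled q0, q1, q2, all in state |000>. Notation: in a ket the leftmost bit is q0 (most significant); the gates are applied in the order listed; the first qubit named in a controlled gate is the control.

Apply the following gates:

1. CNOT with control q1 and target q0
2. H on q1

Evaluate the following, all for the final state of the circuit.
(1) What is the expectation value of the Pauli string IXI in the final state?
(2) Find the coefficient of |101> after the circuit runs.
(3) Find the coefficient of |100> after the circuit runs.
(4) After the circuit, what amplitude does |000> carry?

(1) The observable IXI averages to 1.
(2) The final state's coefficient on |101> equals 0.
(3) |100> carries amplitude 0 in the final state.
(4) The amplitude on |000> is sqrt(2)/2.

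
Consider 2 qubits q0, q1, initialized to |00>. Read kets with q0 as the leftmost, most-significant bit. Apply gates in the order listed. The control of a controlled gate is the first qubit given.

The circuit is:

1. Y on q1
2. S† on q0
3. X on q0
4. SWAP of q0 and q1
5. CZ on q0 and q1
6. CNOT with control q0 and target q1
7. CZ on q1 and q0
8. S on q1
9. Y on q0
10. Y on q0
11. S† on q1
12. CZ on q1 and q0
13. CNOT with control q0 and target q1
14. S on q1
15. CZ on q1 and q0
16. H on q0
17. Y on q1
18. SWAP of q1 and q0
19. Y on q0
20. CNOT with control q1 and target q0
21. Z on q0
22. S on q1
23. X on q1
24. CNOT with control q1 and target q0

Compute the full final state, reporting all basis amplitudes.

The resulting statevector has amplitude sqrt(2)*I/2 on |00>, sqrt(2)/2 on |01>, 0 on |10>, 0 on |11>. Key observation: steps 6-13 multiply out to the identity, so the circuit reduces to the remaining gates.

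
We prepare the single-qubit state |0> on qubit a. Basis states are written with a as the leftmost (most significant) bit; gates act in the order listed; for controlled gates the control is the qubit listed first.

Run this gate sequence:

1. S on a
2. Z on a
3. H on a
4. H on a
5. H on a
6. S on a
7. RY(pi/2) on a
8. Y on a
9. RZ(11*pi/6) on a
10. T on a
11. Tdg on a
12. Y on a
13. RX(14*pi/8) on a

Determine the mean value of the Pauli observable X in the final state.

The observable X averages to -1/2.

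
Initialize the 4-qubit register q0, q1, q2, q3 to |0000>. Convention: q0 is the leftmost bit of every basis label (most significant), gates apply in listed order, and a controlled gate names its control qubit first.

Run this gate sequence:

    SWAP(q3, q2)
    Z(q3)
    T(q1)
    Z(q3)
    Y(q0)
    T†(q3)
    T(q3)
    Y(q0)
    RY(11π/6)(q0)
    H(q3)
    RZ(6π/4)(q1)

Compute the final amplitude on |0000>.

|0000> carries amplitude (1 + sqrt(3))*exp(I*pi/4)/4 in the final state.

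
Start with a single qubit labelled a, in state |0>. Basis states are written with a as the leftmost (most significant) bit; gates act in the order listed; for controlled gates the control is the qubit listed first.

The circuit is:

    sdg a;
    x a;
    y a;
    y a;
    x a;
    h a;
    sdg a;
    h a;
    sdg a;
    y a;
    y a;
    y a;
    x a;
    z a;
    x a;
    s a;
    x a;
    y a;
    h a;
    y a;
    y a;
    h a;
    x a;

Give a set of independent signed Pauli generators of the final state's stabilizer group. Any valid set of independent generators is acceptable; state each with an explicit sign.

The final state is stabilized by the group generated by +Y; other independent generating sets are equally valid.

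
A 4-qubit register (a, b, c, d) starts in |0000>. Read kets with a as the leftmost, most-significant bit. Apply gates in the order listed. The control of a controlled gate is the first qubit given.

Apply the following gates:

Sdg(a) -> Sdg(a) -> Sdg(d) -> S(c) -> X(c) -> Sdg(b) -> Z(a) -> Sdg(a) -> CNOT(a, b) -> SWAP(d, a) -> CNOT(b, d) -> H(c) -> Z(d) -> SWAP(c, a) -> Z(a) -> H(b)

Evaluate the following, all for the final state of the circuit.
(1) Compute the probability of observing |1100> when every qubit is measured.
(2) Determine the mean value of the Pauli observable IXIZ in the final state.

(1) Outcome |1100> occurs with probability 1/4.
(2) The expectation value of IXIZ is 1.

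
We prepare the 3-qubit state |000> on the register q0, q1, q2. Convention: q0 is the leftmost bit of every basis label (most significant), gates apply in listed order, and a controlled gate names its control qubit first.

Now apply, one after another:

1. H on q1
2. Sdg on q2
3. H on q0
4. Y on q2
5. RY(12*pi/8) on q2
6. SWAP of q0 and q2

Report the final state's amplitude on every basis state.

The final amplitudes are -sqrt(2)*I/4 on |000>, -sqrt(2)*I/4 on |001>, -sqrt(2)*I/4 on |010>, -sqrt(2)*I/4 on |011>, -sqrt(2)*I/4 on |100>, -sqrt(2)*I/4 on |101>, -sqrt(2)*I/4 on |110>, -sqrt(2)*I/4 on |111>.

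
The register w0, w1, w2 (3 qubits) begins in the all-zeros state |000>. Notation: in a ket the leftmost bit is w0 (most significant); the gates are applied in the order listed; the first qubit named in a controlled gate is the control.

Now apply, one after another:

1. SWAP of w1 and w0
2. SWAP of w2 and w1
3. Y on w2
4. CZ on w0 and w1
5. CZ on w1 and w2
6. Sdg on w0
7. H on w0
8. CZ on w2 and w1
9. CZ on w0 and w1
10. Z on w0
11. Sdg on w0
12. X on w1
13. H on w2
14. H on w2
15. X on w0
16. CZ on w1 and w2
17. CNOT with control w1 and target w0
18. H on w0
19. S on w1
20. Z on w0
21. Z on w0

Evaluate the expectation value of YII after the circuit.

The observable YII averages to -1.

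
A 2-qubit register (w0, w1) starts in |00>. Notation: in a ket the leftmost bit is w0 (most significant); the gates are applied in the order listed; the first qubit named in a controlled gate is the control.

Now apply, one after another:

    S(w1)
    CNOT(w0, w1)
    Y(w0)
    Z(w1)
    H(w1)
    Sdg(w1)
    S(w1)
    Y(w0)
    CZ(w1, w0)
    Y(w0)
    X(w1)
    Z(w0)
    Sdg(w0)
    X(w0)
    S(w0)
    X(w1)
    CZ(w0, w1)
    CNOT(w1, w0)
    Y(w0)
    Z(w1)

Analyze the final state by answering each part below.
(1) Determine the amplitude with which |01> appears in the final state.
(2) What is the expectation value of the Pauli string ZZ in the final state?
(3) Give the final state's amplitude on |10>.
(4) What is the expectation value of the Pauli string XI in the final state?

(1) |01> carries amplitude -sqrt(2)*I/2 in the final state.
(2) The expectation value of ZZ is -1.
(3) |10> carries amplitude -sqrt(2)*I/2 in the final state.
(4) The expectation value of XI is 0.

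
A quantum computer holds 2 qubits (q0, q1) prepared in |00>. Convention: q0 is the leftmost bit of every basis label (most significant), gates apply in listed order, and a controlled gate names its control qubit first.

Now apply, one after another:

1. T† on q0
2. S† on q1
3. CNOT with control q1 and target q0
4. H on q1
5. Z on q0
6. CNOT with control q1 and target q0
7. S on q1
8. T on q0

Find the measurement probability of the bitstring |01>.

The probability of measuring |01> is 0.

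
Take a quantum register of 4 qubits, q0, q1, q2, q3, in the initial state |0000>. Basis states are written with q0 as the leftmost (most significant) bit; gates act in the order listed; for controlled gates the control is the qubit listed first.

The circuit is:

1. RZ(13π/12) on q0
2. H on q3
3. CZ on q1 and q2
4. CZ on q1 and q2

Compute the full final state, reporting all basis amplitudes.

The resulting statevector has amplitude -sqrt(2)*exp(11*I*pi/24)/2 on |0000>, -sqrt(2)*exp(11*I*pi/24)/2 on |0001>, and 0 on every other basis state.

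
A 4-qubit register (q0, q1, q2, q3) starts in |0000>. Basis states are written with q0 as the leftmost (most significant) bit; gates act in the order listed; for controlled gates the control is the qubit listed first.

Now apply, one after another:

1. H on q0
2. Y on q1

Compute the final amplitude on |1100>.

|1100> carries amplitude sqrt(2)*I/2 in the final state.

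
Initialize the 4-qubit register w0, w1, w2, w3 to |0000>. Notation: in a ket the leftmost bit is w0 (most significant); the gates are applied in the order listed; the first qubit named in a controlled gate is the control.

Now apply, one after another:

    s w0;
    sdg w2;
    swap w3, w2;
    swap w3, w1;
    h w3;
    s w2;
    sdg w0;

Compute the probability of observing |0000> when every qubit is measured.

Outcome |0000> occurs with probability 1/2.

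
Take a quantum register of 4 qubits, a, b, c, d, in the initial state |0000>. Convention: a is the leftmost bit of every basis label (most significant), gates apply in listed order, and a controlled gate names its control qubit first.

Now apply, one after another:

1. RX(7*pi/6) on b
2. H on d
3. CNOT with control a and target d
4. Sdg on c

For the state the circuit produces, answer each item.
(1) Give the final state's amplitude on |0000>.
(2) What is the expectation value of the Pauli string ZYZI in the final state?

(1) |0000> carries amplitude 1/4 - sqrt(3)/4 in the final state.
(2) The expectation value of ZYZI is 1/2.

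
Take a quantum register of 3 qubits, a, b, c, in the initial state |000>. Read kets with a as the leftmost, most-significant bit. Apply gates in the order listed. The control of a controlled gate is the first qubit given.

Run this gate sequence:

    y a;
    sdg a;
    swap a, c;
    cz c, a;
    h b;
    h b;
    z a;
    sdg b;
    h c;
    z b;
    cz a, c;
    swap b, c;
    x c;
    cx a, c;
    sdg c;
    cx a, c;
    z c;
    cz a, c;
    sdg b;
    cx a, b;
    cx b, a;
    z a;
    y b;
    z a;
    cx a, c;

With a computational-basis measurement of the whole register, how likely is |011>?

The probability of measuring |011> is 1/2.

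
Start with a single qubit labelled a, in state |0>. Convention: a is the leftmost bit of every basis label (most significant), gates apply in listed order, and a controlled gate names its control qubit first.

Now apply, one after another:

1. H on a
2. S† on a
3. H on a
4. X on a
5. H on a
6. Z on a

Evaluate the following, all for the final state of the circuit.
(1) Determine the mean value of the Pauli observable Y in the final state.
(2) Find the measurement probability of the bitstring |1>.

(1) In the final state, Y has expectation -1.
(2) The probability of measuring |1> is 1/2.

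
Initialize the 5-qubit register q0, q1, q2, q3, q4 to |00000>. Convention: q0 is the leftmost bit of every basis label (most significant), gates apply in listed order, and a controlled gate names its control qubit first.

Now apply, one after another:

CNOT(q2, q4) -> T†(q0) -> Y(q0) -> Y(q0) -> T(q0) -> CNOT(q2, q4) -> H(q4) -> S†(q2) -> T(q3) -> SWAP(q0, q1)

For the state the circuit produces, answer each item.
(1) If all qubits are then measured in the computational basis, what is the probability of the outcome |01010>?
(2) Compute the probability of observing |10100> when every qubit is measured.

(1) A full measurement returns |01010> with probability 0. Key observation: steps 1-6 multiply out to the identity, so the circuit reduces to the remaining gates.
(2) A full measurement returns |10100> with probability 0.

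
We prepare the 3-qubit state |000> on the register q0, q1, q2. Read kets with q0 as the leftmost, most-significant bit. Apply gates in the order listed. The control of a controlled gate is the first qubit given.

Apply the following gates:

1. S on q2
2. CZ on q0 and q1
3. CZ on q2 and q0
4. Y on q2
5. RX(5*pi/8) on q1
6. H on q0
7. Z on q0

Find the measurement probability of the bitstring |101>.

Outcome |101> occurs with probability 1/4 - sqrt(2 - sqrt(2))/8.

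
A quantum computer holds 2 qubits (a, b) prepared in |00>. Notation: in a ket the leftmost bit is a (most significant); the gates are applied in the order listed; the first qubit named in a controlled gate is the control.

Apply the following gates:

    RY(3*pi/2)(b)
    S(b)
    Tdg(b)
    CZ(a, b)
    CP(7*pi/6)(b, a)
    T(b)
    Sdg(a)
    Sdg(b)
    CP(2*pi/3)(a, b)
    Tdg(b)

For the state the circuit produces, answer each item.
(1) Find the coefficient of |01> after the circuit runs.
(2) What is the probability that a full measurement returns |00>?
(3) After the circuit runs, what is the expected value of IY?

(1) The amplitude on |01> is -sqrt(2)*exp(3*I*pi/4)/2.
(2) Outcome |00> occurs with probability 1/2.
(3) In the final state, IY has expectation sqrt(2)/2.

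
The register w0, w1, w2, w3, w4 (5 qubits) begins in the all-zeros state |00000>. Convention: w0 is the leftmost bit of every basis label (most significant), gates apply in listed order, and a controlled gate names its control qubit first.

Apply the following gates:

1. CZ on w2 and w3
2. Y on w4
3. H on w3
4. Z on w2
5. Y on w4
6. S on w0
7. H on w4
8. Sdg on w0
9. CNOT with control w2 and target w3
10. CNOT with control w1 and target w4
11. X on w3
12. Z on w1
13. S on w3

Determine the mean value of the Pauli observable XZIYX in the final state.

The expectation value of XZIYX is 0.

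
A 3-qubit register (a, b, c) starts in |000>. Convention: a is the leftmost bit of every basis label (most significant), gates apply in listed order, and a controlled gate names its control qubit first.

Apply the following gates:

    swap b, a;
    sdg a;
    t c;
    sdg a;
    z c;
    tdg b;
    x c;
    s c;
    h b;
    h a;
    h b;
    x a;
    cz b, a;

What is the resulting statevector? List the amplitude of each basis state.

The resulting statevector has amplitude sqrt(2)*I/2 on |001>, sqrt(2)*I/2 on |101>, and 0 on every other basis state.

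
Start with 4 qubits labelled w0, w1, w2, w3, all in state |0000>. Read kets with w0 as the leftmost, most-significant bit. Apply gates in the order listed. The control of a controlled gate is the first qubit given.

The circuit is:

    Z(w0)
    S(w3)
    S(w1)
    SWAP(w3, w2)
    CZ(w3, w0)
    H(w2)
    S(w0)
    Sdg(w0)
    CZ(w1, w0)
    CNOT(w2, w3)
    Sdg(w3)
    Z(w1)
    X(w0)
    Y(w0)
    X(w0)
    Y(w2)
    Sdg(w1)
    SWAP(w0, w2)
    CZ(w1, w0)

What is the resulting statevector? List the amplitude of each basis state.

The resulting statevector has amplitude sqrt(2)*I/2 on |0011>, sqrt(2)/2 on |1010>, and 0 on every other basis state.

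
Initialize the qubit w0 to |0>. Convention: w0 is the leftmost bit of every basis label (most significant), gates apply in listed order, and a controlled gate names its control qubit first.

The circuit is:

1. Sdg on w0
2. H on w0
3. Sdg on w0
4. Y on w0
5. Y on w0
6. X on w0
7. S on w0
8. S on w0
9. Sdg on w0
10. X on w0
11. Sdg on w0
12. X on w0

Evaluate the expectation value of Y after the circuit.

The observable Y averages to -1.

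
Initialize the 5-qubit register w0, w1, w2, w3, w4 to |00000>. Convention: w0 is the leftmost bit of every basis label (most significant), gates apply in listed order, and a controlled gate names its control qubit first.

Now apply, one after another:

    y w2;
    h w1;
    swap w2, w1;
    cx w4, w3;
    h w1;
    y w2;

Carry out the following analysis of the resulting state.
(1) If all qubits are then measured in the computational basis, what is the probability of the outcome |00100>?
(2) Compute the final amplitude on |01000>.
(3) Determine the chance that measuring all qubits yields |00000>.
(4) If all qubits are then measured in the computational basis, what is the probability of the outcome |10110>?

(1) The probability of measuring |00100> is 1/4.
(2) The amplitude on |01000> is -1/2.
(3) The probability of measuring |00000> is 1/4.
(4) A full measurement returns |10110> with probability 0.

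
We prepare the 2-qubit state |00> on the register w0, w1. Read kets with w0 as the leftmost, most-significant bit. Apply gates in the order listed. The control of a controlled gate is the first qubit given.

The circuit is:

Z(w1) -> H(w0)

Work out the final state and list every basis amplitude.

The resulting statevector has amplitude sqrt(2)/2 on |00>, 0 on |01>, sqrt(2)/2 on |10>, 0 on |11>.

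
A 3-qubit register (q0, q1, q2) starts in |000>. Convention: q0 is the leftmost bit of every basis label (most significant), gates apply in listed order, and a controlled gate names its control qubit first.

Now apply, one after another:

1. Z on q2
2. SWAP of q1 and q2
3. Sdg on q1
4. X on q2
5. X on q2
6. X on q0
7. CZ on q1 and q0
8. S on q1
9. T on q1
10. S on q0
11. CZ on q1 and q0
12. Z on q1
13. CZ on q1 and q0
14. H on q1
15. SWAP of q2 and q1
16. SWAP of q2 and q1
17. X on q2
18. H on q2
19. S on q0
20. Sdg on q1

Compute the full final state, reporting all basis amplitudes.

The final amplitudes are 0 on |000>, 0 on |001>, 0 on |010>, 0 on |011>, -1/2 on |100>, 1/2 on |101>, I/2 on |110>, -I/2 on |111>.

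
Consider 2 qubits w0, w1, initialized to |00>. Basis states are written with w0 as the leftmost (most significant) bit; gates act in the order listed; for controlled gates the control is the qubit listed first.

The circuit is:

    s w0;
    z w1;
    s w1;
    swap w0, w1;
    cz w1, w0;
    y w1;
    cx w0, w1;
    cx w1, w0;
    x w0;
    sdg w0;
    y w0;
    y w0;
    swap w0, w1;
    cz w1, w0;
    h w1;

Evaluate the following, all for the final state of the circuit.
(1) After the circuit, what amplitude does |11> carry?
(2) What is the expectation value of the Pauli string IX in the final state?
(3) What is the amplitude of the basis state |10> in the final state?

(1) |11> carries amplitude sqrt(2)*I/2 in the final state.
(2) The expectation value of IX is 1.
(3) |10> carries amplitude sqrt(2)*I/2 in the final state.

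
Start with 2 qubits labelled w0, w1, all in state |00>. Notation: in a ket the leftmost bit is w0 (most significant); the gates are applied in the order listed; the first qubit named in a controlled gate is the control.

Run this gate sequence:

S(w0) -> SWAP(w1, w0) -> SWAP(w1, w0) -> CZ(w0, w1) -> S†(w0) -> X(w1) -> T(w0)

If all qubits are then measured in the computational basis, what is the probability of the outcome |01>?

The probability of measuring |01> is 1.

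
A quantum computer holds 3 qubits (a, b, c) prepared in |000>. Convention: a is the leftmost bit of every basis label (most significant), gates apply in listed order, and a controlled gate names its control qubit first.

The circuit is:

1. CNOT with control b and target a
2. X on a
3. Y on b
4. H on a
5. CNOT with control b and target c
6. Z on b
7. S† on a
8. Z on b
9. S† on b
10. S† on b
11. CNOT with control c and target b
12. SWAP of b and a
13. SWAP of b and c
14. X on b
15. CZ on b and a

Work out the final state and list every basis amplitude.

The final amplitudes are -sqrt(2)*I/2 on |000>, sqrt(2)/2 on |001>, and 0 on every other basis state.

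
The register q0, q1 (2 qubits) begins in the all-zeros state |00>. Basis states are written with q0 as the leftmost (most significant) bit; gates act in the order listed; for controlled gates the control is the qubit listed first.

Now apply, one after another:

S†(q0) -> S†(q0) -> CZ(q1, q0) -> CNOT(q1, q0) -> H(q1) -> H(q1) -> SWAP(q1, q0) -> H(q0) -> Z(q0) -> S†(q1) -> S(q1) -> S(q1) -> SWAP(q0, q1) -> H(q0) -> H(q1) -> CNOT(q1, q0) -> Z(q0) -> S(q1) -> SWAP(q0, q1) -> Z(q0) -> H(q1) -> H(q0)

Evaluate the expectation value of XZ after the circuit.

In the final state, XZ has expectation 1.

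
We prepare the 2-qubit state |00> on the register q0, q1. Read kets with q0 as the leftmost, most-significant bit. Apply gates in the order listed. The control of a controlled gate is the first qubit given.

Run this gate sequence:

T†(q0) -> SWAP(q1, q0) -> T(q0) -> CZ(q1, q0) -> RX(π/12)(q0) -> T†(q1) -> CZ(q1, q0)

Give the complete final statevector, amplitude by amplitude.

The resulting statevector has amplitude sqrt(2 - sqrt(2))/4 + sqrt(3*sqrt(2) + 6)/4 on |00>, 0 on |01>, -I*sqrt(sqrt(2) + 2)/4 + I*sqrt(6 - 3*sqrt(2))/4 on |10>, 0 on |11>.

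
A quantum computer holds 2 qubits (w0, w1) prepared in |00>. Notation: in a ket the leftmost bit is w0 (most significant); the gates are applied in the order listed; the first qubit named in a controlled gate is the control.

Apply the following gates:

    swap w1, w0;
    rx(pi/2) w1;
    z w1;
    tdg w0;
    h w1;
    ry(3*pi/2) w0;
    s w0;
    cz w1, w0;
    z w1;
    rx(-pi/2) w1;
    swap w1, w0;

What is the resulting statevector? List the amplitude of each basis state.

After the circuit, the state carries amplitude 0 on |00>, -1/2 + I/2 on |01>, 1/2 - I/2 on |10>, 0 on |11>.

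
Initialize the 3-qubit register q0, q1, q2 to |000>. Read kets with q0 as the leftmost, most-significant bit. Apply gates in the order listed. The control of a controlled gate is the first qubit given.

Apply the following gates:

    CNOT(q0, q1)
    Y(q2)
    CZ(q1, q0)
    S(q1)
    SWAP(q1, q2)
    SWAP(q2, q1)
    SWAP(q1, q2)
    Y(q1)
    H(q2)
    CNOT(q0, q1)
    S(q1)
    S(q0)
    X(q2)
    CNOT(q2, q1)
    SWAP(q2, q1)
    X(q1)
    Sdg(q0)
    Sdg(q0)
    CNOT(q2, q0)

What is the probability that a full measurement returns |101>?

The probability of measuring |101> is 1/2.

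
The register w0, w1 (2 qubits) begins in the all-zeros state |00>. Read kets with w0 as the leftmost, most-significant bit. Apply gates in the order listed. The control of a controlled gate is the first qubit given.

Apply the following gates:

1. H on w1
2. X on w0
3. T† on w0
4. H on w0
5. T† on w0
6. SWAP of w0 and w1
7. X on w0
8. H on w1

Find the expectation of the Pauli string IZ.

The expectation value of IZ is -sqrt(2)/2.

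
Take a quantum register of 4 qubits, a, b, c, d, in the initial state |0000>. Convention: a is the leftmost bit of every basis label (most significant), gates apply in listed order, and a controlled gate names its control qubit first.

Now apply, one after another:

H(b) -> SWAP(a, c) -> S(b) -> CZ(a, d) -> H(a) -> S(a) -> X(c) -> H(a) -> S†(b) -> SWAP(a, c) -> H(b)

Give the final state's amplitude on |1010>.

The amplitude on |1010> is 1/2 - I/2.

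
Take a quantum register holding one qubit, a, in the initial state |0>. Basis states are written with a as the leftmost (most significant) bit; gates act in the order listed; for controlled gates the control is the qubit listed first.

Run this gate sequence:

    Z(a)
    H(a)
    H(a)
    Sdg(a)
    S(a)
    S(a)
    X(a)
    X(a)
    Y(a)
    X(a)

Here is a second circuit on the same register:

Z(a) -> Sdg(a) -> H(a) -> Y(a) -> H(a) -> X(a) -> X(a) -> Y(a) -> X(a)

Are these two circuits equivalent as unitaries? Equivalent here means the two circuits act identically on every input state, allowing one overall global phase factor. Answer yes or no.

No — the two circuits implement different unitaries, even allowing a global phase.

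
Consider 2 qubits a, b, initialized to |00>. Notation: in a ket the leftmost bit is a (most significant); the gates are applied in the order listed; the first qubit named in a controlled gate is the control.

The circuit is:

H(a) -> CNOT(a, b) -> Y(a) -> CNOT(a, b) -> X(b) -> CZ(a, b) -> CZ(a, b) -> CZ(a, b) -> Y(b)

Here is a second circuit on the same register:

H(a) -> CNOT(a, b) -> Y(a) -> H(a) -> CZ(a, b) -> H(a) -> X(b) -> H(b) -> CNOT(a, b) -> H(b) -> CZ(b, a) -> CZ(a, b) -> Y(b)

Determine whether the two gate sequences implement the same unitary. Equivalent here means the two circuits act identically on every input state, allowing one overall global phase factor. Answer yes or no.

No: there is an input state on which the two circuits produce genuinely different outputs (not merely differing by a phase).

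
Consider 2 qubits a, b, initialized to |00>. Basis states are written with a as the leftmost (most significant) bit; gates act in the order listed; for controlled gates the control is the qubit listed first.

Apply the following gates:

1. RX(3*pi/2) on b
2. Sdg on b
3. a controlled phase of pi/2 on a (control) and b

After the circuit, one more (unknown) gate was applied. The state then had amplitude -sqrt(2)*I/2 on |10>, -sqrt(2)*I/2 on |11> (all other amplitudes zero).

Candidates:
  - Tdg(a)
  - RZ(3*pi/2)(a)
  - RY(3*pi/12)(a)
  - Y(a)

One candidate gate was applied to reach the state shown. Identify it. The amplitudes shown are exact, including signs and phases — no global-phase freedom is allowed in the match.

The applied gate was Y(a).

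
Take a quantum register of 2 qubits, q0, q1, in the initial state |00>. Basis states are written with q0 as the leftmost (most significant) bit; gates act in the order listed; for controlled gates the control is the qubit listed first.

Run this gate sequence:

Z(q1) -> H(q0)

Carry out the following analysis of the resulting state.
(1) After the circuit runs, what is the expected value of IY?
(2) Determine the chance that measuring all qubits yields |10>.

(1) The observable IY averages to 0.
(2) A full measurement returns |10> with probability 1/2.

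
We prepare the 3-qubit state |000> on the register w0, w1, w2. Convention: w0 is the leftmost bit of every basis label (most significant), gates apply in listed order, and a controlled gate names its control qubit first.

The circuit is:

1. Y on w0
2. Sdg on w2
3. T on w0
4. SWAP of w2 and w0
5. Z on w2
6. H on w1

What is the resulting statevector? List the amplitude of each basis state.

The resulting statevector has amplitude -sqrt(2)*exp(3*I*pi/4)/2 on |001>, -sqrt(2)*exp(3*I*pi/4)/2 on |011>, and 0 on every other basis state.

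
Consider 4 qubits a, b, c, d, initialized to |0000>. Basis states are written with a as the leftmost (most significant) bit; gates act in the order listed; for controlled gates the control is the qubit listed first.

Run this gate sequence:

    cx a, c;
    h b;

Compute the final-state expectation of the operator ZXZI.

The expectation value of ZXZI is 1.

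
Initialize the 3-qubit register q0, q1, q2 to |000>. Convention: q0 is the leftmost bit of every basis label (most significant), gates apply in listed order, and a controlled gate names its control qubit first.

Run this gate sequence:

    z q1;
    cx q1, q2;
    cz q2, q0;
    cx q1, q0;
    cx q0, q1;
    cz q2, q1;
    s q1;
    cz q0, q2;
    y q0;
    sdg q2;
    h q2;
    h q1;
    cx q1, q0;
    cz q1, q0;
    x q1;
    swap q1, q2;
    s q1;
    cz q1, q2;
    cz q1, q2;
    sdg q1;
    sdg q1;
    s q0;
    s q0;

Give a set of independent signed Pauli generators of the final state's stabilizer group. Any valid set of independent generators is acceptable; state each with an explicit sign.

The final state is stabilized by the group generated by -XIX, -IYI, +ZIZ; other independent generating sets are equally valid.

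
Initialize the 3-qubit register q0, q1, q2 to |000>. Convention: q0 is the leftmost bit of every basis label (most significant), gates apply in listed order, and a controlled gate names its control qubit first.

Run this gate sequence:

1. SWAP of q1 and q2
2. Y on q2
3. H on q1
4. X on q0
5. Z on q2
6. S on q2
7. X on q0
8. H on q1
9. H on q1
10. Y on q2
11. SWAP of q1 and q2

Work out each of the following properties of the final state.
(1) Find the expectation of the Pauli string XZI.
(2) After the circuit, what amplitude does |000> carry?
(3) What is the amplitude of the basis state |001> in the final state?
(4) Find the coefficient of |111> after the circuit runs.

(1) The expectation value of XZI is 0.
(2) The final state's coefficient on |000> equals -sqrt(2)*I/2.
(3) The final state's coefficient on |001> equals -sqrt(2)*I/2.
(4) The amplitude on |111> is 0.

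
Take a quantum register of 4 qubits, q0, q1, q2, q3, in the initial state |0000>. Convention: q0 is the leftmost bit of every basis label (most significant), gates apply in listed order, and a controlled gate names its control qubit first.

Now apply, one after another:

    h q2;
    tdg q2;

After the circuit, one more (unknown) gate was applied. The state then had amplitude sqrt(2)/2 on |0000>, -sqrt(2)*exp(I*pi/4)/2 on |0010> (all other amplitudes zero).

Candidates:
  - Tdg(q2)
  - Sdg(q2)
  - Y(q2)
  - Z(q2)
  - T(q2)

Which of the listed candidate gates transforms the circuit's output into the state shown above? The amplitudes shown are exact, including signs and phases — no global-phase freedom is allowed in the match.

The applied gate was Sdg(q2).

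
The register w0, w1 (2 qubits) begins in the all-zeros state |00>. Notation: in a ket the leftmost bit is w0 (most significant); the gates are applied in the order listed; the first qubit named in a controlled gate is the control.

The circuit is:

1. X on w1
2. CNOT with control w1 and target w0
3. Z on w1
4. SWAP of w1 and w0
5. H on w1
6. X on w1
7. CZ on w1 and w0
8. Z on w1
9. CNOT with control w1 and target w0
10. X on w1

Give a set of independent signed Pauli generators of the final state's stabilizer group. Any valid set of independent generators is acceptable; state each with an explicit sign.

One valid set of independent stabilizer generators is -XX, +ZZ (any independent generating set of the same group is equally correct).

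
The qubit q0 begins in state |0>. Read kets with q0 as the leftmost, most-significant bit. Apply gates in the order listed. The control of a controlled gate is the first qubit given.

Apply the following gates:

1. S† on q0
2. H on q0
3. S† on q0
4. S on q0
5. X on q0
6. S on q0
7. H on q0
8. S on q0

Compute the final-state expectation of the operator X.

In the final state, X has expectation 1.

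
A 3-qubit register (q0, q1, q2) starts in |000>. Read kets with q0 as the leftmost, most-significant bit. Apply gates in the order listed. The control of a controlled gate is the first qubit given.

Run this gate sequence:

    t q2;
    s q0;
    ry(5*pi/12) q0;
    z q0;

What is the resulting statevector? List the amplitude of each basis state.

The final amplitudes are sqrt(6 - 3*sqrt(2))/4 + sqrt(sqrt(2) + 2)/4 on |000>, -sqrt(3*sqrt(2) + 6)/4 + sqrt(2 - sqrt(2))/4 on |100>, and 0 on every other basis state.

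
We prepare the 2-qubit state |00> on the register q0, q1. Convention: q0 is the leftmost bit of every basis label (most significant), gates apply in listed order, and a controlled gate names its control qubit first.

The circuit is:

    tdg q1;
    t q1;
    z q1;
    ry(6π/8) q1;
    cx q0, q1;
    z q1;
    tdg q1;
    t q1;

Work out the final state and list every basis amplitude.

The final amplitudes are sqrt(2 - sqrt(2))/2 on |00>, -sqrt(sqrt(2) + 2)/2 on |01>, 0 on |10>, 0 on |11>.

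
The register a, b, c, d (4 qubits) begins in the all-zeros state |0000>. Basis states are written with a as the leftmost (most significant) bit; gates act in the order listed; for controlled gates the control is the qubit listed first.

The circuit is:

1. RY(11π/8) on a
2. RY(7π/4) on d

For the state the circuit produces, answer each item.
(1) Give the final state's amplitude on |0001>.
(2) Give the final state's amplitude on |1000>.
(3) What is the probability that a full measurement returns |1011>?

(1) |0001> carries amplitude -sqrt(2 - sqrt(2))*cos(5*pi/16)/2 in the final state.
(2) The amplitude on |1000> is -sqrt(sqrt(2) + 2)*sin(5*pi/16)/2.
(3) Outcome |1011> occurs with probability 0.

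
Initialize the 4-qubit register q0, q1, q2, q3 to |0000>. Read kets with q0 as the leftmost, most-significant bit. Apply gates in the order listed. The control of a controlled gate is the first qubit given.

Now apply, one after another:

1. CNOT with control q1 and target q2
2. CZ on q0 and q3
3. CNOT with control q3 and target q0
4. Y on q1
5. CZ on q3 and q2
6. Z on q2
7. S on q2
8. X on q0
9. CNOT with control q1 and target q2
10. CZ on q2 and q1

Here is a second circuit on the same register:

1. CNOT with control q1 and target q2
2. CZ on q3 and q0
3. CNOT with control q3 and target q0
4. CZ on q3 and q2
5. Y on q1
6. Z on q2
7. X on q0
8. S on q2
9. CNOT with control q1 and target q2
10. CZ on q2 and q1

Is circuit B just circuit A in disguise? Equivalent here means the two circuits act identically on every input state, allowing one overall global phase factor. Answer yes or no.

Yes: on every input state the two circuits agree up to one overall phase factor.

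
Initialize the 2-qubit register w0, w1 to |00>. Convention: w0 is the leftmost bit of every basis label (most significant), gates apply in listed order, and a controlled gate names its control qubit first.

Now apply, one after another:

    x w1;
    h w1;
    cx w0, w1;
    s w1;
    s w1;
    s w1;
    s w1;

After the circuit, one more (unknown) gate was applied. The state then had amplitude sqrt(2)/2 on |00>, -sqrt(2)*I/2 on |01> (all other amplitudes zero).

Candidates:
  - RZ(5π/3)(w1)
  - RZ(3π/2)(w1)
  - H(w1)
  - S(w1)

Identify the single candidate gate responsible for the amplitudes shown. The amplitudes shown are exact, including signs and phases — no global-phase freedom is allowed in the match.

The unique candidate consistent with the amplitudes is S(w1). Key observation: gates 4-7 undo each other exactly, leaving only the rest of the circuit to track.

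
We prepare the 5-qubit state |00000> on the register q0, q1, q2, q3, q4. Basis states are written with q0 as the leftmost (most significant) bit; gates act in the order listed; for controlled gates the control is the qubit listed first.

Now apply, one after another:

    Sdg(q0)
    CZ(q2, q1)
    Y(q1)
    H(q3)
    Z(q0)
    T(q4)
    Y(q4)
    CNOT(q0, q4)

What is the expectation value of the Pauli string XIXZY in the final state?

The observable XIXZY averages to 0.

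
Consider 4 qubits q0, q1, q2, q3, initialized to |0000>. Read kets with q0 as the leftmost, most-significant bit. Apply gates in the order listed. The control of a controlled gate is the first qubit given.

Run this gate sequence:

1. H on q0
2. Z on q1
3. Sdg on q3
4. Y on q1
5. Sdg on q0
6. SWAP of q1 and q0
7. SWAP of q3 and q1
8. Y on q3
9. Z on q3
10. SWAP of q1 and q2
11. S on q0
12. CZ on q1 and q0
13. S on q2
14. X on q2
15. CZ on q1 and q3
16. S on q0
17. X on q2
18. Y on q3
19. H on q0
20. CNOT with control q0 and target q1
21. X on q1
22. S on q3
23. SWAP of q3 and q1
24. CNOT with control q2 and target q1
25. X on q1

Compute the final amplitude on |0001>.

|0001> carries amplitude -I/2 in the final state.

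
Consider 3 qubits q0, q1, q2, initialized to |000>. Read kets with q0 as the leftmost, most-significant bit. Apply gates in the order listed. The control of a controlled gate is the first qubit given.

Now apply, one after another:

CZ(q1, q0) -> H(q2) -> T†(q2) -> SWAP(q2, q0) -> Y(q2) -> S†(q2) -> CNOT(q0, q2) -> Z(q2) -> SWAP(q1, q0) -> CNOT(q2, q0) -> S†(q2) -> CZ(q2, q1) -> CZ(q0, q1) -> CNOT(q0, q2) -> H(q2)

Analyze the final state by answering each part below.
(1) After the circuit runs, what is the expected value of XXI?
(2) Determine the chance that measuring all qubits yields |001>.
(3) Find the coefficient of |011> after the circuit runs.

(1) The expectation value of XXI is -sqrt(2)/2.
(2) The probability of measuring |001> is 0.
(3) |011> carries amplitude -exp(3*I*pi/4)/2 in the final state.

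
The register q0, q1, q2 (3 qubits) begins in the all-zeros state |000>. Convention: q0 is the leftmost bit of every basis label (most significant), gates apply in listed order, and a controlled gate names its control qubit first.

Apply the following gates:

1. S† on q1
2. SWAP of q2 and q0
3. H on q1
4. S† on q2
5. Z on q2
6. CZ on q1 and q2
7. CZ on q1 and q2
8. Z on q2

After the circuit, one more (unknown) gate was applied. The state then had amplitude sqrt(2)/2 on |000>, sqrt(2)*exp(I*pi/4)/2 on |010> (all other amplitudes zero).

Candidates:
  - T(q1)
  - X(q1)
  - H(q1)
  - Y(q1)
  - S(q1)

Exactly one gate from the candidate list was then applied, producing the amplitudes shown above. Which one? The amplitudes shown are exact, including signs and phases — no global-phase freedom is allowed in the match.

It was T(q1) that produced the state shown.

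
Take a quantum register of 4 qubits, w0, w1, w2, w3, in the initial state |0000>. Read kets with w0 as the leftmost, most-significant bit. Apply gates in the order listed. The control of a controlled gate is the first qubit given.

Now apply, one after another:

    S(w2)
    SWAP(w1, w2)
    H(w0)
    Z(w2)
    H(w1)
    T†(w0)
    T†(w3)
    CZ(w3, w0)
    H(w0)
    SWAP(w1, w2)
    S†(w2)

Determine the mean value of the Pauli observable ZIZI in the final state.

The observable ZIZI averages to 0.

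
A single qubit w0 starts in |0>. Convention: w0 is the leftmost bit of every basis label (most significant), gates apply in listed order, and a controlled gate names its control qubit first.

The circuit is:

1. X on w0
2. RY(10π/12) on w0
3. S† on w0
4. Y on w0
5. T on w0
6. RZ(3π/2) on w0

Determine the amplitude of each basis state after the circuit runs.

After the circuit, the state carries amplitude (-sqrt(2) + sqrt(6))*exp(I*pi/4)/4 on |0>, I*(sqrt(2) + sqrt(6))/4 on |1>.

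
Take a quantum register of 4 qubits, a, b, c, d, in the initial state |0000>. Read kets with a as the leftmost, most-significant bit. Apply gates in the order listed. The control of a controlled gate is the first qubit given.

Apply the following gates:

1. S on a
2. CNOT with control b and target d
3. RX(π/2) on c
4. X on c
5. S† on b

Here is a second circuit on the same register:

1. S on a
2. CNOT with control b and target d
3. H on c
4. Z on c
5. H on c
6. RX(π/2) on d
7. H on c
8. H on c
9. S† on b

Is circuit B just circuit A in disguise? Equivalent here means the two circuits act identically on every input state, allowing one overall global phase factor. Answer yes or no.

No, they are not equivalent — no single phase factor reconciles the two unitaries.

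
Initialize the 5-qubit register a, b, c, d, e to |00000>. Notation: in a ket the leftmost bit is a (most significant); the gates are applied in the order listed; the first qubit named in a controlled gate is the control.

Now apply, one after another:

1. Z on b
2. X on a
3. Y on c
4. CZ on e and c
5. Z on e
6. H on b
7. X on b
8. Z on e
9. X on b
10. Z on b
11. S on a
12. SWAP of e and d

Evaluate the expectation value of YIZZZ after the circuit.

In the final state, YIZZZ has expectation 0.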